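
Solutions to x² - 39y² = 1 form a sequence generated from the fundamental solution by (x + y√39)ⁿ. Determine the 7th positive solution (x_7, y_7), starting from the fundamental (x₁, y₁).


Step 1: Find the fundamental solution (x₁, y₁) of x² - 39y² = 1.
  Expand √39 as a continued fraction. a₀ = ⌊√39⌋ = 6; iterate m_{k+1} = d_k·a_k − m_k, d_{k+1} = (39 − m_{k+1}²)/d_k, a_{k+1} = ⌊(a₀ + m_{k+1})/d_{k+1}⌋ (starting m₀ = 0, d₀ = 1), with convergents p_k = a_k·p_{k-1} + p_{k-2}, q_k = a_k·q_{k-1} + q_{k-2} (p₋₁ = 1, q₋₁ = 0):
  k = 0: a₀ = 6; p₀/q₀ = 6/1; p₀² − 39·q₀² = 36 − 39 = -3.
  k = 1: m = 6, d = 3, a = ⌊(6 + 6)/3⌋ = 4; p/q = (4·6 + 1)/(4·1 + 0) = 25/4; p² − 39·q² = 625 − 624 = 1.
  The first convergent with p² − 39·q² = 1 gives the fundamental solution (x₁, y₁) = (25, 4).
Step 2: Apply the recurrence (x_{n+1}, y_{n+1}) = (x₁x_n + 39y₁y_n, x₁y_n + y₁x_n) repeatedly.
  From (x_1, y_1) = (25, 4): x_2 = 25·25 + 39·4·4 = 1249; y_2 = 25·4 + 4·25 = 200.
  From (x_2, y_2) = (1249, 200): x_3 = 25·1249 + 39·4·200 = 62425; y_3 = 25·200 + 4·1249 = 9996.
  From (x_3, y_3) = (62425, 9996): x_4 = 25·62425 + 39·4·9996 = 3120001; y_4 = 25·9996 + 4·62425 = 499600.
  From (x_4, y_4) = (3120001, 499600): x_5 = 25·3120001 + 39·4·499600 = 155937625; y_5 = 25·499600 + 4·3120001 = 24970004.
  From (x_5, y_5) = (155937625, 24970004): x_6 = 25·155937625 + 39·4·24970004 = 7793761249; y_6 = 25·24970004 + 4·155937625 = 1248000600.
  From (x_6, y_6) = (7793761249, 1248000600): x_7 = 25·7793761249 + 39·4·1248000600 = 389532124825; y_7 = 25·1248000600 + 4·7793761249 = 62375059996.
Step 3: Verify x_7² - 39·y_7² = 151735276270679381280625 - 151735276270679381280624 = 1 (should be 1). ✓

(x_1, y_1) = (25, 4); (x_7, y_7) = (389532124825, 62375059996).


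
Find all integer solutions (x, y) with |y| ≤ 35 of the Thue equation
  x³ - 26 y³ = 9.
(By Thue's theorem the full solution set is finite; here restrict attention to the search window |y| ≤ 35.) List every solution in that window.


The equation is x³ - 26y³ = 9. For fixed y, x³ = 26·y³ + 9, so a solution requires the RHS to be a perfect cube.
Strategy: iterate y from -35 to 35, compute RHS = 26·y³ + 9, and check whether it is a (positive or negative) perfect cube.
Check small values of y:
  y = 0: RHS = 9 is not a perfect cube.
  y = 1: RHS = 35 is not a perfect cube.
  y = -1: RHS = -17 is not a perfect cube.
  y = 2: RHS = 217 is not a perfect cube.
  y = -2: RHS = -199 is not a perfect cube.
  y = 3: RHS = 711 is not a perfect cube.
  y = -3: RHS = -693 is not a perfect cube.
Continuing the search up to |y| = 35 finds no solutions either.
No (x, y) in the scanned range satisfies the equation.

No integer solutions with |y| ≤ 35.


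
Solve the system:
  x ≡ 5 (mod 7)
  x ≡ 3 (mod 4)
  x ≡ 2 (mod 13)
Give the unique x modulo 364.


Moduli 7, 4, 13 are pairwise coprime; by CRT there is a unique solution modulo M = 7 · 4 · 13 = 364.
Solve pairwise, accumulating the modulus:
  Start with x ≡ 5 (mod 7).
  Combine with x ≡ 3 (mod 4): since gcd(7, 4) = 1, we get a unique residue mod 28.
    Write x = 5 + 7·t and substitute into x ≡ 3 (mod 4): 7·t ≡ 3 − 5 = -2 (mod 4).
    Reduce coefficients mod 4: 3·t ≡ 2 (mod 4).
    The inverse of 3 mod 4 is 3 (since 3·3 = 9 = 2·4 + 1), so t ≡ 3·2 = 6 ≡ 2 (mod 4).
    Then x = 5 + 7·2 = 19, valid modulo lcm(7, 4) = 28: x ≡ 19 (mod 28).
  Combine with x ≡ 2 (mod 13): since gcd(28, 13) = 1, we get a unique residue mod 364.
    Write x = 19 + 28·t and substitute into x ≡ 2 (mod 13): 28·t ≡ 2 − 19 = -17 (mod 13).
    Reduce coefficients mod 13: 2·t ≡ 9 (mod 13).
    The inverse of 2 mod 13 is 7 (since 2·7 = 14 = 1·13 + 1), so t ≡ 7·9 = 63 ≡ 11 (mod 13).
    Then x = 19 + 28·11 = 327, valid modulo lcm(28, 13) = 364: x ≡ 327 (mod 364).
Verify: 327 mod 7 = 5 ✓, 327 mod 4 = 3 ✓, 327 mod 13 = 2 ✓.

x ≡ 327 (mod 364).


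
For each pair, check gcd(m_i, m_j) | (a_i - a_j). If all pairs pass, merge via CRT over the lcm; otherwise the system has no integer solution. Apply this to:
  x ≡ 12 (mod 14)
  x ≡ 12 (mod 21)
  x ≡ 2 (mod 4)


Moduli 14, 21, 4 are not pairwise coprime, so CRT works modulo lcm(m_i) when all pairwise compatibility conditions hold.
Pairwise compatibility: gcd(m_i, m_j) must divide a_i - a_j for every pair.
Merge one congruence at a time:
  Start: x ≡ 12 (mod 14).
  Combine with x ≡ 12 (mod 21): gcd(14, 21) = 7; 12 - 12 = 0, which IS divisible by 7, so compatible.
    Write x = 12 + 14·t and substitute into x ≡ 12 (mod 21): 14·t ≡ 12 − 12 = 0 (mod 21).
    Divide the congruence (and modulus) by g = 7: 2·t ≡ 0 (mod 3).
    The inverse of 2 mod 3 is 2 (since 2·2 = 4 = 1·3 + 1), so t ≡ 2·0 = 0 ≡ 0 (mod 3).
    Then x = 12 + 14·0 = 12, valid modulo lcm(14, 21) = 42: x ≡ 12 (mod 42).
  Combine with x ≡ 2 (mod 4): gcd(42, 4) = 2; 2 - 12 = -10, which IS divisible by 2, so compatible.
    Write x = 12 + 42·t and substitute into x ≡ 2 (mod 4): 42·t ≡ 2 − 12 = -10 (mod 4).
    Divide the congruence (and modulus) by g = 2: 21·t ≡ -5 (mod 2).
    Reduce coefficients mod 2: 1·t ≡ 1 (mod 2).
    So t ≡ 1 (mod 2).
    Then x = 12 + 42·1 = 54, valid modulo lcm(42, 4) = 84: x ≡ 54 (mod 84).
Verify: 54 mod 14 = 12, 54 mod 21 = 12, 54 mod 4 = 2.

x ≡ 54 (mod 84).


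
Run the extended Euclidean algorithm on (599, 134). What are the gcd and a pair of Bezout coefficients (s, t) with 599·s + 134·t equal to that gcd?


Euclidean algorithm on (599, 134) — divide until remainder is 0:
  599 = 4 · 134 + 63
  134 = 2 · 63 + 8
  63 = 7 · 8 + 7
  8 = 1 · 7 + 1
  7 = 7 · 1 + 0
gcd(599, 134) = 1.
Track Bezout coefficients alongside the remainders: start with r₀ = 599 = a·1 + b·0 (s = 1, t = 0) and r₁ = 134 = a·0 + b·1 (s = 0, t = 1); each new remainder r_{k+1} = r_{k-1} − q_k·r_k inherits s_{k+1} = s_{k-1} − q_k·s_k, t_{k+1} = t_{k-1} − q_k·t_k, so r_k = a·s_k + b·t_k at every step:
  q = 4: r = 63, s = 1 − 4·0 = 1, t = 0 − 4·1 = -4  (check: 599·1 + 134·(-4) = 63)
  q = 2: r = 8, s = 0 − 2·1 = -2, t = 1 − 2·(-4) = 9  (check: 599·(-2) + 134·9 = 8)
  q = 7: r = 7, s = 1 − 7·(-2) = 15, t = -4 − 7·9 = -67  (check: 599·15 + 134·(-67) = 7)
  q = 1: r = 1, s = -2 − 1·15 = -17, t = 9 − 1·(-67) = 76  (check: 599·(-17) + 134·76 = 1)
The row with r = 1 (the gcd) gives the Bezout coefficients s = -17, t = 76.
Result: 599 · (-17) + 134 · (76) = 1.

gcd(599, 134) = 1; s = -17, t = 76 (check: 599·(-17) + 134·76 = 1).


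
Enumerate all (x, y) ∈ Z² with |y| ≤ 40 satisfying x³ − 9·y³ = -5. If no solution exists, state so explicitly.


The equation is x³ - 9y³ = -5. For fixed y, x³ = 9·y³ − 5, so a solution requires the RHS to be a perfect cube.
Strategy: iterate y from -40 to 40, compute RHS = 9·y³ − 5, and check whether it is a (positive or negative) perfect cube.
Check small values of y:
  y = 0: RHS = -5 is not a perfect cube.
  y = 1: RHS = 4 is not a perfect cube.
  y = -1: RHS = -14 is not a perfect cube.
  y = 2: RHS = 67 is not a perfect cube.
  y = -2: RHS = -77 is not a perfect cube.
  y = 3: RHS = 238 is not a perfect cube.
  y = -3: RHS = -248 is not a perfect cube.
Continuing the search up to |y| = 40 finds no solutions either.
No (x, y) in the scanned range satisfies the equation.

No integer solutions with |y| ≤ 40.


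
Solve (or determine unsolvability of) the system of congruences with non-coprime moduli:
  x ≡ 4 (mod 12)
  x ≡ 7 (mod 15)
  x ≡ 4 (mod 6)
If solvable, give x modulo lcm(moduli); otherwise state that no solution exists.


Moduli 12, 15, 6 are not pairwise coprime, so CRT works modulo lcm(m_i) when all pairwise compatibility conditions hold.
Pairwise compatibility: gcd(m_i, m_j) must divide a_i - a_j for every pair.
Merge one congruence at a time:
  Start: x ≡ 4 (mod 12).
  Combine with x ≡ 7 (mod 15): gcd(12, 15) = 3; 7 - 4 = 3, which IS divisible by 3, so compatible.
    Write x = 4 + 12·t and substitute into x ≡ 7 (mod 15): 12·t ≡ 7 − 4 = 3 (mod 15).
    Divide the congruence (and modulus) by g = 3: 4·t ≡ 1 (mod 5).
    The inverse of 4 mod 5 is 4 (since 4·4 = 16 = 3·5 + 1), so t ≡ 4·1 = 4 ≡ 4 (mod 5).
    Then x = 4 + 12·4 = 52, valid modulo lcm(12, 15) = 60: x ≡ 52 (mod 60).
  Combine with x ≡ 4 (mod 6): gcd(60, 6) = 6; 4 - 52 = -48, which IS divisible by 6, so compatible.
    Write x = 52 + 60·t and substitute into x ≡ 4 (mod 6): 60·t ≡ 4 − 52 = -48 (mod 6).
    Divide the congruence (and modulus) by g = 6: 10·t ≡ -8 (mod 1).
    Modulo 1 every t works; take t = 0.
    Then x = 52 + 60·0 = 52, valid modulo lcm(60, 6) = 60: x ≡ 52 (mod 60).
Verify: 52 mod 12 = 4, 52 mod 15 = 7, 52 mod 6 = 4.

x ≡ 52 (mod 60).


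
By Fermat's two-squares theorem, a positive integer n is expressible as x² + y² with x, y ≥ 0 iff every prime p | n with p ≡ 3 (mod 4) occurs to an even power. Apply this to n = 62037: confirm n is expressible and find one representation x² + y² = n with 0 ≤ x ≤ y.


Step 1: Factor n = 62037 = 3^2 · 61 · 113.
Step 2: Check the mod-4 condition on each prime factor: 3 ≡ 3 (mod 4), exponent 2 (must be even); 61 ≡ 1 (mod 4), exponent 1; 113 ≡ 1 (mod 4), exponent 1.
All primes ≡ 3 (mod 4) appear to even exponent (or don't appear), so by the two-squares theorem n IS expressible as a sum of two squares.
Step 3: Build a representation. Group n = k² · m with k = 3 and m = 61 · 113 = 6893 (a product of primes ≡ 1 (mod 4)); a representation of m scales to one of n via (k·x)² + (k·y)² = k²(x² + y²). Each prime p ≡ 1 (mod 4) is itself a sum of two squares; find a² by testing p − a² for a perfect square:
  61: 61 − 1² = 60, 61 − 2² = 57, 61 − 3² = 52, 61 − 4² = 45, 61 − 5² = 36 = 6² ⇒ 61 = 5² + 6².
  113: 113 − 1² = 112, 113 − 2² = 109, 113 − 3² = 104, 113 − 4² = 97, 113 − 5² = 88, 113 − 6² = 77, 113 − 7² = 64 = 8² ⇒ 113 = 7² + 8².
  Combine using the Brahmagupta–Fibonacci identity (a² + b²)(c² + d²) = (ac − bd)² + (ad + bc)² = (ac + bd)² + (ad − bc)²:
  61 · 113 = 6893: from (5² + 6²)(7² + 8²), take (5·7 − 6·8, 5·8 + 6·7) = (35 − 48, 40 + 42) = (-13, 82); dropping signs (only squares matter) gives (13, 82); check 13² + 82² = 169 + 6724 = 6893 ✓.
  Scale by k = 3: (3·13, 3·82) = (39, 246).
Step 4: Order so x ≤ y and verify: 39² + 246² = 1521 + 60516 = 62037 = n. ✓

n = 62037 = 39² + 246² (one valid representation with x ≤ y).


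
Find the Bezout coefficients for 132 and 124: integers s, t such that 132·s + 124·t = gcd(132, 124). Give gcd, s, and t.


Euclidean algorithm on (132, 124) — divide until remainder is 0:
  132 = 1 · 124 + 8
  124 = 15 · 8 + 4
  8 = 2 · 4 + 0
gcd(132, 124) = 4.
Track Bezout coefficients alongside the remainders: start with r₀ = 132 = a·1 + b·0 (s = 1, t = 0) and r₁ = 124 = a·0 + b·1 (s = 0, t = 1); each new remainder r_{k+1} = r_{k-1} − q_k·r_k inherits s_{k+1} = s_{k-1} − q_k·s_k, t_{k+1} = t_{k-1} − q_k·t_k, so r_k = a·s_k + b·t_k at every step:
  q = 1: r = 8, s = 1 − 1·0 = 1, t = 0 − 1·1 = -1  (check: 132·1 + 124·(-1) = 8)
  q = 15: r = 4, s = 0 − 15·1 = -15, t = 1 − 15·(-1) = 16  (check: 132·(-15) + 124·16 = 4)
The row with r = 4 (the gcd) gives the Bezout coefficients s = -15, t = 16.
Result: 132 · (-15) + 124 · (16) = 4.

gcd(132, 124) = 4; s = -15, t = 16 (check: 132·(-15) + 124·16 = 4).


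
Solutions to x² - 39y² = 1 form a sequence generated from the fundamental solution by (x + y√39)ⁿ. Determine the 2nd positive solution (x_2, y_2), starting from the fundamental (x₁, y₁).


Step 1: Find the fundamental solution (x₁, y₁) of x² - 39y² = 1.
  Expand √39 as a continued fraction. a₀ = ⌊√39⌋ = 6; iterate m_{k+1} = d_k·a_k − m_k, d_{k+1} = (39 − m_{k+1}²)/d_k, a_{k+1} = ⌊(a₀ + m_{k+1})/d_{k+1}⌋ (starting m₀ = 0, d₀ = 1), with convergents p_k = a_k·p_{k-1} + p_{k-2}, q_k = a_k·q_{k-1} + q_{k-2} (p₋₁ = 1, q₋₁ = 0):
  k = 0: a₀ = 6; p₀/q₀ = 6/1; p₀² − 39·q₀² = 36 − 39 = -3.
  k = 1: m = 6, d = 3, a = ⌊(6 + 6)/3⌋ = 4; p/q = (4·6 + 1)/(4·1 + 0) = 25/4; p² − 39·q² = 625 − 624 = 1.
  The first convergent with p² − 39·q² = 1 gives the fundamental solution (x₁, y₁) = (25, 4).
Step 2: Apply the recurrence (x_{n+1}, y_{n+1}) = (x₁x_n + 39y₁y_n, x₁y_n + y₁x_n) repeatedly.
  From (x_1, y_1) = (25, 4): x_2 = 25·25 + 39·4·4 = 1249; y_2 = 25·4 + 4·25 = 200.
Step 3: Verify x_2² - 39·y_2² = 1560001 - 1560000 = 1 (should be 1). ✓

(x_1, y_1) = (25, 4); (x_2, y_2) = (1249, 200).


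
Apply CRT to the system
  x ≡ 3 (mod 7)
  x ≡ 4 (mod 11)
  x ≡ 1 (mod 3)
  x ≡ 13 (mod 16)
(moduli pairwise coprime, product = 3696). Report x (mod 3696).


Product of moduli M = 7 · 11 · 3 · 16 = 3696.
Merge one congruence at a time:
  Start: x ≡ 3 (mod 7).
  Combine with x ≡ 4 (mod 11); new modulus lcm = 77.
    Write x = 3 + 7·t and substitute into x ≡ 4 (mod 11): 7·t ≡ 4 − 3 = 1 (mod 11).
    The inverse of 7 mod 11 is 8 (since 7·8 = 56 = 5·11 + 1), so t ≡ 8·1 = 8 ≡ 8 (mod 11).
    Then x = 3 + 7·8 = 59, valid modulo lcm(7, 11) = 77: x ≡ 59 (mod 77).
  Combine with x ≡ 1 (mod 3); new modulus lcm = 231.
    Write x = 59 + 77·t and substitute into x ≡ 1 (mod 3): 77·t ≡ 1 − 59 = -58 (mod 3).
    Reduce coefficients mod 3: 2·t ≡ 2 (mod 3).
    The inverse of 2 mod 3 is 2 (since 2·2 = 4 = 1·3 + 1), so t ≡ 2·2 = 4 ≡ 1 (mod 3).
    Then x = 59 + 77·1 = 136, valid modulo lcm(77, 3) = 231: x ≡ 136 (mod 231).
  Combine with x ≡ 13 (mod 16); new modulus lcm = 3696.
    Write x = 136 + 231·t and substitute into x ≡ 13 (mod 16): 231·t ≡ 13 − 136 = -123 (mod 16).
    Reduce coefficients mod 16: 7·t ≡ 5 (mod 16).
    The inverse of 7 mod 16 is 7 (since 7·7 = 49 = 3·16 + 1), so t ≡ 7·5 = 35 ≡ 3 (mod 16).
    Then x = 136 + 231·3 = 829, valid modulo lcm(231, 16) = 3696: x ≡ 829 (mod 3696).
Verify against each original: 829 mod 7 = 3, 829 mod 11 = 4, 829 mod 3 = 1, 829 mod 16 = 13.

x ≡ 829 (mod 3696).


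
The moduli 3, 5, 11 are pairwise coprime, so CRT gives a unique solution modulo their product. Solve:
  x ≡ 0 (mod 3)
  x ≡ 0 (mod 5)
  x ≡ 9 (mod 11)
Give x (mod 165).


Moduli 3, 5, 11 are pairwise coprime; by CRT there is a unique solution modulo M = 3 · 5 · 11 = 165.
Solve pairwise, accumulating the modulus:
  Start with x ≡ 0 (mod 3).
  Combine with x ≡ 0 (mod 5): since gcd(3, 5) = 1, we get a unique residue mod 15.
    Write x = 0 + 3·t and substitute into x ≡ 0 (mod 5): 3·t ≡ 0 − 0 = 0 (mod 5).
    The inverse of 3 mod 5 is 2 (since 3·2 = 6 = 1·5 + 1), so t ≡ 2·0 = 0 ≡ 0 (mod 5).
    Then x = 0 + 3·0 = 0, valid modulo lcm(3, 5) = 15: x ≡ 0 (mod 15).
  Combine with x ≡ 9 (mod 11): since gcd(15, 11) = 1, we get a unique residue mod 165.
    Write x = 0 + 15·t and substitute into x ≡ 9 (mod 11): 15·t ≡ 9 − 0 = 9 (mod 11).
    Reduce coefficients mod 11: 4·t ≡ 9 (mod 11).
    The inverse of 4 mod 11 is 3 (since 4·3 = 12 = 1·11 + 1), so t ≡ 3·9 = 27 ≡ 5 (mod 11).
    Then x = 0 + 15·5 = 75, valid modulo lcm(15, 11) = 165: x ≡ 75 (mod 165).
Verify: 75 mod 3 = 0 ✓, 75 mod 5 = 0 ✓, 75 mod 11 = 9 ✓.

x ≡ 75 (mod 165).


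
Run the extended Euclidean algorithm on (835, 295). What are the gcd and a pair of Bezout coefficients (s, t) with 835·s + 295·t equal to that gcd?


Euclidean algorithm on (835, 295) — divide until remainder is 0:
  835 = 2 · 295 + 245
  295 = 1 · 245 + 50
  245 = 4 · 50 + 45
  50 = 1 · 45 + 5
  45 = 9 · 5 + 0
gcd(835, 295) = 5.
Track Bezout coefficients alongside the remainders: start with r₀ = 835 = a·1 + b·0 (s = 1, t = 0) and r₁ = 295 = a·0 + b·1 (s = 0, t = 1); each new remainder r_{k+1} = r_{k-1} − q_k·r_k inherits s_{k+1} = s_{k-1} − q_k·s_k, t_{k+1} = t_{k-1} − q_k·t_k, so r_k = a·s_k + b·t_k at every step:
  q = 2: r = 245, s = 1 − 2·0 = 1, t = 0 − 2·1 = -2  (check: 835·1 + 295·(-2) = 245)
  q = 1: r = 50, s = 0 − 1·1 = -1, t = 1 − 1·(-2) = 3  (check: 835·(-1) + 295·3 = 50)
  q = 4: r = 45, s = 1 − 4·(-1) = 5, t = -2 − 4·3 = -14  (check: 835·5 + 295·(-14) = 45)
  q = 1: r = 5, s = -1 − 1·5 = -6, t = 3 − 1·(-14) = 17  (check: 835·(-6) + 295·17 = 5)
The row with r = 5 (the gcd) gives the Bezout coefficients s = -6, t = 17.
Result: 835 · (-6) + 295 · (17) = 5.

gcd(835, 295) = 5; s = -6, t = 17 (check: 835·(-6) + 295·17 = 5).


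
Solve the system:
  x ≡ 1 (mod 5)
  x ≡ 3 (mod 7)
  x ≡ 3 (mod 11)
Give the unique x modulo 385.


Moduli 5, 7, 11 are pairwise coprime; by CRT there is a unique solution modulo M = 5 · 7 · 11 = 385.
Solve pairwise, accumulating the modulus:
  Start with x ≡ 1 (mod 5).
  Combine with x ≡ 3 (mod 7): since gcd(5, 7) = 1, we get a unique residue mod 35.
    Write x = 1 + 5·t and substitute into x ≡ 3 (mod 7): 5·t ≡ 3 − 1 = 2 (mod 7).
    The inverse of 5 mod 7 is 3 (since 5·3 = 15 = 2·7 + 1), so t ≡ 3·2 = 6 ≡ 6 (mod 7).
    Then x = 1 + 5·6 = 31, valid modulo lcm(5, 7) = 35: x ≡ 31 (mod 35).
  Combine with x ≡ 3 (mod 11): since gcd(35, 11) = 1, we get a unique residue mod 385.
    Write x = 31 + 35·t and substitute into x ≡ 3 (mod 11): 35·t ≡ 3 − 31 = -28 (mod 11).
    Reduce coefficients mod 11: 2·t ≡ 5 (mod 11).
    The inverse of 2 mod 11 is 6 (since 2·6 = 12 = 1·11 + 1), so t ≡ 6·5 = 30 ≡ 8 (mod 11).
    Then x = 31 + 35·8 = 311, valid modulo lcm(35, 11) = 385: x ≡ 311 (mod 385).
Verify: 311 mod 5 = 1 ✓, 311 mod 7 = 3 ✓, 311 mod 11 = 3 ✓.

x ≡ 311 (mod 385).


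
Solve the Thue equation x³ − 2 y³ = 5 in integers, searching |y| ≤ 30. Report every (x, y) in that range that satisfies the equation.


The equation is x³ - 2y³ = 5. For fixed y, x³ = 2·y³ + 5, so a solution requires the RHS to be a perfect cube.
Strategy: iterate y from -30 to 30, compute RHS = 2·y³ + 5, and check whether it is a (positive or negative) perfect cube.
Check small values of y:
  y = 0: RHS = 5 is not a perfect cube.
  y = 1: RHS = 7 is not a perfect cube.
  y = -1: RHS = 3 is not a perfect cube.
  y = 2: RHS = 21 is not a perfect cube.
  y = -2: RHS = -11 is not a perfect cube.
  y = 3: RHS = 59 is not a perfect cube.
  y = -3: RHS = -49 is not a perfect cube.
Continuing the search up to |y| = 30 finds no solutions either.
No (x, y) in the scanned range satisfies the equation.

No integer solutions with |y| ≤ 30.


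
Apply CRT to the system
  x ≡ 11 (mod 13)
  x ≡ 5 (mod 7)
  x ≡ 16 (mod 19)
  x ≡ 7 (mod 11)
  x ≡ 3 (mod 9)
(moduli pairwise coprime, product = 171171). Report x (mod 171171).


Product of moduli M = 13 · 7 · 19 · 11 · 9 = 171171.
Merge one congruence at a time:
  Start: x ≡ 11 (mod 13).
  Combine with x ≡ 5 (mod 7); new modulus lcm = 91.
    Write x = 11 + 13·t and substitute into x ≡ 5 (mod 7): 13·t ≡ 5 − 11 = -6 (mod 7).
    Reduce coefficients mod 7: 6·t ≡ 1 (mod 7).
    The inverse of 6 mod 7 is 6 (since 6·6 = 36 = 5·7 + 1), so t ≡ 6·1 = 6 ≡ 6 (mod 7).
    Then x = 11 + 13·6 = 89, valid modulo lcm(13, 7) = 91: x ≡ 89 (mod 91).
  Combine with x ≡ 16 (mod 19); new modulus lcm = 1729.
    Write x = 89 + 91·t and substitute into x ≡ 16 (mod 19): 91·t ≡ 16 − 89 = -73 (mod 19).
    Reduce coefficients mod 19: 15·t ≡ 3 (mod 19).
    The inverse of 15 mod 19 is 14 (since 15·14 = 210 = 11·19 + 1), so t ≡ 14·3 = 42 ≡ 4 (mod 19).
    Then x = 89 + 91·4 = 453, valid modulo lcm(91, 19) = 1729: x ≡ 453 (mod 1729).
  Combine with x ≡ 7 (mod 11); new modulus lcm = 19019.
    Write x = 453 + 1729·t and substitute into x ≡ 7 (mod 11): 1729·t ≡ 7 − 453 = -446 (mod 11).
    Reduce coefficients mod 11: 2·t ≡ 5 (mod 11).
    The inverse of 2 mod 11 is 6 (since 2·6 = 12 = 1·11 + 1), so t ≡ 6·5 = 30 ≡ 8 (mod 11).
    Then x = 453 + 1729·8 = 14285, valid modulo lcm(1729, 11) = 19019: x ≡ 14285 (mod 19019).
  Combine with x ≡ 3 (mod 9); new modulus lcm = 171171.
    Write x = 14285 + 19019·t and substitute into x ≡ 3 (mod 9): 19019·t ≡ 3 − 14285 = -14282 (mod 9).
    Reduce coefficients mod 9: 2·t ≡ 1 (mod 9).
    The inverse of 2 mod 9 is 5 (since 2·5 = 10 = 1·9 + 1), so t ≡ 5·1 = 5 ≡ 5 (mod 9).
    Then x = 14285 + 19019·5 = 109380, valid modulo lcm(19019, 9) = 171171: x ≡ 109380 (mod 171171).
Verify against each original: 109380 mod 13 = 11, 109380 mod 7 = 5, 109380 mod 19 = 16, 109380 mod 11 = 7, 109380 mod 9 = 3.

x ≡ 109380 (mod 171171).


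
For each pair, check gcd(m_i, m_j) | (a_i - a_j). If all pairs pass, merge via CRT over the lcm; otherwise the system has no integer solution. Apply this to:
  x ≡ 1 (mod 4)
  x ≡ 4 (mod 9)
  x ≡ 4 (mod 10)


Moduli 4, 9, 10 are not pairwise coprime, so CRT works modulo lcm(m_i) when all pairwise compatibility conditions hold.
Pairwise compatibility: gcd(m_i, m_j) must divide a_i - a_j for every pair.
Merge one congruence at a time:
  Start: x ≡ 1 (mod 4).
  Combine with x ≡ 4 (mod 9): gcd(4, 9) = 1; 4 - 1 = 3, which IS divisible by 1, so compatible.
    Write x = 1 + 4·t and substitute into x ≡ 4 (mod 9): 4·t ≡ 4 − 1 = 3 (mod 9).
    The inverse of 4 mod 9 is 7 (since 4·7 = 28 = 3·9 + 1), so t ≡ 7·3 = 21 ≡ 3 (mod 9).
    Then x = 1 + 4·3 = 13, valid modulo lcm(4, 9) = 36: x ≡ 13 (mod 36).
  Combine with x ≡ 4 (mod 10): gcd(36, 10) = 2, and 4 - 13 = -9 is NOT divisible by 2.
    ⇒ system is inconsistent (no integer solution).

No solution (the system is inconsistent).


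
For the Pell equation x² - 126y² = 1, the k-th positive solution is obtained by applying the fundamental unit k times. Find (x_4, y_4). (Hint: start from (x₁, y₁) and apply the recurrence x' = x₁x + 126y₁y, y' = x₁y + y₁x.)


Step 1: Find the fundamental solution (x₁, y₁) of x² - 126y² = 1.
  Expand √126 as a continued fraction. a₀ = ⌊√126⌋ = 11; iterate m_{k+1} = d_k·a_k − m_k, d_{k+1} = (126 − m_{k+1}²)/d_k, a_{k+1} = ⌊(a₀ + m_{k+1})/d_{k+1}⌋ (starting m₀ = 0, d₀ = 1), with convergents p_k = a_k·p_{k-1} + p_{k-2}, q_k = a_k·q_{k-1} + q_{k-2} (p₋₁ = 1, q₋₁ = 0):
  k = 0: a₀ = 11; p₀/q₀ = 11/1; p₀² − 126·q₀² = 121 − 126 = -5.
  k = 1: m = 11, d = 5, a = ⌊(11 + 11)/5⌋ = 4; p/q = (4·11 + 1)/(4·1 + 0) = 45/4; p² − 126·q² = 2025 − 2016 = 9.
  k = 2: m = 9, d = 9, a = ⌊(11 + 9)/9⌋ = 2; p/q = (2·45 + 11)/(2·4 + 1) = 101/9; p² − 126·q² = 10201 − 10206 = -5.
  k = 3: m = 9, d = 5, a = ⌊(11 + 9)/5⌋ = 4; p/q = (4·101 + 45)/(4·9 + 4) = 449/40; p² − 126·q² = 201601 − 201600 = 1.
  The first convergent with p² − 126·q² = 1 gives the fundamental solution (x₁, y₁) = (449, 40).
Step 2: Apply the recurrence (x_{n+1}, y_{n+1}) = (x₁x_n + 126y₁y_n, x₁y_n + y₁x_n) repeatedly.
  From (x_1, y_1) = (449, 40): x_2 = 449·449 + 126·40·40 = 403201; y_2 = 449·40 + 40·449 = 35920.
  From (x_2, y_2) = (403201, 35920): x_3 = 449·403201 + 126·40·35920 = 362074049; y_3 = 449·35920 + 40·403201 = 32256120.
  From (x_3, y_3) = (362074049, 32256120): x_4 = 449·362074049 + 126·40·32256120 = 325142092801; y_4 = 449·32256120 + 40·362074049 = 28965959840.
Step 3: Verify x_4² - 126·y_4² = 105717380511014096025601 - 105717380511014096025600 = 1 (should be 1). ✓

(x_1, y_1) = (449, 40); (x_4, y_4) = (325142092801, 28965959840).


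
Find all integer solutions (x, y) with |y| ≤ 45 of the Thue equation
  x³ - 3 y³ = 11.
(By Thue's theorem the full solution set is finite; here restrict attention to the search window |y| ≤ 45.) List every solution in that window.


The equation is x³ - 3y³ = 11. For fixed y, x³ = 3·y³ + 11, so a solution requires the RHS to be a perfect cube.
Strategy: iterate y from -45 to 45, compute RHS = 3·y³ + 11, and check whether it is a (positive or negative) perfect cube.
Check small values of y:
  y = 0: RHS = 11 is not a perfect cube.
  y = 1: RHS = 14 is not a perfect cube.
  y = -1: RHS = 8 = (2)³ ⇒ x = 2 works.
  y = 2: RHS = 35 is not a perfect cube.
  y = -2: RHS = -13 is not a perfect cube.
  y = 3: RHS = 92 is not a perfect cube.
  y = -3: RHS = -70 is not a perfect cube.
Continuing the search up to |y| = 45 finds no further solutions beyond those listed.
Collected solutions: (2, -1).

Solutions (with |y| ≤ 45): (2, -1).


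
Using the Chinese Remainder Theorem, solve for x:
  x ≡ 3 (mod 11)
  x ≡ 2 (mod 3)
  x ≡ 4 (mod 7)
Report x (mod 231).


Moduli 11, 3, 7 are pairwise coprime; by CRT there is a unique solution modulo M = 11 · 3 · 7 = 231.
Solve pairwise, accumulating the modulus:
  Start with x ≡ 3 (mod 11).
  Combine with x ≡ 2 (mod 3): since gcd(11, 3) = 1, we get a unique residue mod 33.
    Write x = 3 + 11·t and substitute into x ≡ 2 (mod 3): 11·t ≡ 2 − 3 = -1 (mod 3).
    Reduce coefficients mod 3: 2·t ≡ 2 (mod 3).
    The inverse of 2 mod 3 is 2 (since 2·2 = 4 = 1·3 + 1), so t ≡ 2·2 = 4 ≡ 1 (mod 3).
    Then x = 3 + 11·1 = 14, valid modulo lcm(11, 3) = 33: x ≡ 14 (mod 33).
  Combine with x ≡ 4 (mod 7): since gcd(33, 7) = 1, we get a unique residue mod 231.
    Write x = 14 + 33·t and substitute into x ≡ 4 (mod 7): 33·t ≡ 4 − 14 = -10 (mod 7).
    Reduce coefficients mod 7: 5·t ≡ 4 (mod 7).
    The inverse of 5 mod 7 is 3 (since 5·3 = 15 = 2·7 + 1), so t ≡ 3·4 = 12 ≡ 5 (mod 7).
    Then x = 14 + 33·5 = 179, valid modulo lcm(33, 7) = 231: x ≡ 179 (mod 231).
Verify: 179 mod 11 = 3 ✓, 179 mod 3 = 2 ✓, 179 mod 7 = 4 ✓.

x ≡ 179 (mod 231).


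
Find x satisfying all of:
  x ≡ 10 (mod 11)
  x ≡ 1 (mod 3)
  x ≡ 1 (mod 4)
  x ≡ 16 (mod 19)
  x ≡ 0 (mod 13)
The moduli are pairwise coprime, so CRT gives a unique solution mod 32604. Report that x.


Product of moduli M = 11 · 3 · 4 · 19 · 13 = 32604.
Merge one congruence at a time:
  Start: x ≡ 10 (mod 11).
  Combine with x ≡ 1 (mod 3); new modulus lcm = 33.
    Write x = 10 + 11·t and substitute into x ≡ 1 (mod 3): 11·t ≡ 1 − 10 = -9 (mod 3).
    Reduce coefficients mod 3: 2·t ≡ 0 (mod 3).
    The inverse of 2 mod 3 is 2 (since 2·2 = 4 = 1·3 + 1), so t ≡ 2·0 = 0 ≡ 0 (mod 3).
    Then x = 10 + 11·0 = 10, valid modulo lcm(11, 3) = 33: x ≡ 10 (mod 33).
  Combine with x ≡ 1 (mod 4); new modulus lcm = 132.
    Write x = 10 + 33·t and substitute into x ≡ 1 (mod 4): 33·t ≡ 1 − 10 = -9 (mod 4).
    Reduce coefficients mod 4: 1·t ≡ 3 (mod 4).
    So t ≡ 3 (mod 4).
    Then x = 10 + 33·3 = 109, valid modulo lcm(33, 4) = 132: x ≡ 109 (mod 132).
  Combine with x ≡ 16 (mod 19); new modulus lcm = 2508.
    Write x = 109 + 132·t and substitute into x ≡ 16 (mod 19): 132·t ≡ 16 − 109 = -93 (mod 19).
    Reduce coefficients mod 19: 18·t ≡ 2 (mod 19).
    The inverse of 18 mod 19 is 18 (since 18·18 = 324 = 17·19 + 1), so t ≡ 18·2 = 36 ≡ 17 (mod 19).
    Then x = 109 + 132·17 = 2353, valid modulo lcm(132, 19) = 2508: x ≡ 2353 (mod 2508).
  Combine with x ≡ 0 (mod 13); new modulus lcm = 32604.
    Write x = 2353 + 2508·t and substitute into x ≡ 0 (mod 13): 2508·t ≡ 0 − 2353 = -2353 (mod 13).
    Reduce coefficients mod 13: 12·t ≡ 0 (mod 13).
    The inverse of 12 mod 13 is 12 (since 12·12 = 144 = 11·13 + 1), so t ≡ 12·0 = 0 ≡ 0 (mod 13).
    Then x = 2353 + 2508·0 = 2353, valid modulo lcm(2508, 13) = 32604: x ≡ 2353 (mod 32604).
Verify against each original: 2353 mod 11 = 10, 2353 mod 3 = 1, 2353 mod 4 = 1, 2353 mod 19 = 16, 2353 mod 13 = 0.

x ≡ 2353 (mod 32604).


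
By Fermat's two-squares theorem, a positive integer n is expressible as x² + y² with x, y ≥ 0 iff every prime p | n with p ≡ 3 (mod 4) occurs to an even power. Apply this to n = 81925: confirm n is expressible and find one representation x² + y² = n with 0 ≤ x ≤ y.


Step 1: Factor n = 81925 = 5^2 · 29 · 113.
Step 2: Check the mod-4 condition on each prime factor: 5 ≡ 1 (mod 4), exponent 2; 29 ≡ 1 (mod 4), exponent 1; 113 ≡ 1 (mod 4), exponent 1.
All primes ≡ 3 (mod 4) appear to even exponent (or don't appear), so by the two-squares theorem n IS expressible as a sum of two squares.
Step 3: Build a representation. Group n = k² · m with k = 5 and m = 29 · 113 = 3277 (a product of primes ≡ 1 (mod 4)); a representation of m scales to one of n via (k·x)² + (k·y)² = k²(x² + y²). Each prime p ≡ 1 (mod 4) is itself a sum of two squares; find a² by testing p − a² for a perfect square:
  29: 29 − 1² = 28, 29 − 2² = 25 = 5² ⇒ 29 = 2² + 5².
  113: 113 − 1² = 112, 113 − 2² = 109, 113 − 3² = 104, 113 − 4² = 97, 113 − 5² = 88, 113 − 6² = 77, 113 − 7² = 64 = 8² ⇒ 113 = 7² + 8².
  Combine using the Brahmagupta–Fibonacci identity (a² + b²)(c² + d²) = (ac − bd)² + (ad + bc)² = (ac + bd)² + (ad − bc)²:
  29 · 113 = 3277: from (2² + 5²)(7² + 8²), take (2·7 − 5·8, 2·8 + 5·7) = (14 − 40, 16 + 35) = (-26, 51); dropping signs (only squares matter) gives (26, 51); check 26² + 51² = 676 + 2601 = 3277 ✓.
  Scale by k = 5: (5·26, 5·51) = (130, 255).
Step 4: Order so x ≤ y and verify: 130² + 255² = 16900 + 65025 = 81925 = n. ✓

n = 81925 = 130² + 255² (one valid representation with x ≤ y).


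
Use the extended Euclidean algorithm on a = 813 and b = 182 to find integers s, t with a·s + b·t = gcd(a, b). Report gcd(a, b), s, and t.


Euclidean algorithm on (813, 182) — divide until remainder is 0:
  813 = 4 · 182 + 85
  182 = 2 · 85 + 12
  85 = 7 · 12 + 1
  12 = 12 · 1 + 0
gcd(813, 182) = 1.
Track Bezout coefficients alongside the remainders: start with r₀ = 813 = a·1 + b·0 (s = 1, t = 0) and r₁ = 182 = a·0 + b·1 (s = 0, t = 1); each new remainder r_{k+1} = r_{k-1} − q_k·r_k inherits s_{k+1} = s_{k-1} − q_k·s_k, t_{k+1} = t_{k-1} − q_k·t_k, so r_k = a·s_k + b·t_k at every step:
  q = 4: r = 85, s = 1 − 4·0 = 1, t = 0 − 4·1 = -4  (check: 813·1 + 182·(-4) = 85)
  q = 2: r = 12, s = 0 − 2·1 = -2, t = 1 − 2·(-4) = 9  (check: 813·(-2) + 182·9 = 12)
  q = 7: r = 1, s = 1 − 7·(-2) = 15, t = -4 − 7·9 = -67  (check: 813·15 + 182·(-67) = 1)
The row with r = 1 (the gcd) gives the Bezout coefficients s = 15, t = -67.
Result: 813 · (15) + 182 · (-67) = 1.

gcd(813, 182) = 1; s = 15, t = -67 (check: 813·15 + 182·(-67) = 1).


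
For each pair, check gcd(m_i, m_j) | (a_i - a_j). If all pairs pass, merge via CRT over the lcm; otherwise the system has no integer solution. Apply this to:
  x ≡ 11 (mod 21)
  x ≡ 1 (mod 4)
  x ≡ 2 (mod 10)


Moduli 21, 4, 10 are not pairwise coprime, so CRT works modulo lcm(m_i) when all pairwise compatibility conditions hold.
Pairwise compatibility: gcd(m_i, m_j) must divide a_i - a_j for every pair.
Merge one congruence at a time:
  Start: x ≡ 11 (mod 21).
  Combine with x ≡ 1 (mod 4): gcd(21, 4) = 1; 1 - 11 = -10, which IS divisible by 1, so compatible.
    Write x = 11 + 21·t and substitute into x ≡ 1 (mod 4): 21·t ≡ 1 − 11 = -10 (mod 4).
    Reduce coefficients mod 4: 1·t ≡ 2 (mod 4).
    So t ≡ 2 (mod 4).
    Then x = 11 + 21·2 = 53, valid modulo lcm(21, 4) = 84: x ≡ 53 (mod 84).
  Combine with x ≡ 2 (mod 10): gcd(84, 10) = 2, and 2 - 53 = -51 is NOT divisible by 2.
    ⇒ system is inconsistent (no integer solution).

No solution (the system is inconsistent).


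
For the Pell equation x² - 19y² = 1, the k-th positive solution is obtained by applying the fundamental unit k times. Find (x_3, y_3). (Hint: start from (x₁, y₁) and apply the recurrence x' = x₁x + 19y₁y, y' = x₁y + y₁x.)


Step 1: Find the fundamental solution (x₁, y₁) of x² - 19y² = 1.
  Expand √19 as a continued fraction. a₀ = ⌊√19⌋ = 4; iterate m_{k+1} = d_k·a_k − m_k, d_{k+1} = (19 − m_{k+1}²)/d_k, a_{k+1} = ⌊(a₀ + m_{k+1})/d_{k+1}⌋ (starting m₀ = 0, d₀ = 1), with convergents p_k = a_k·p_{k-1} + p_{k-2}, q_k = a_k·q_{k-1} + q_{k-2} (p₋₁ = 1, q₋₁ = 0):
  k = 0: a₀ = 4; p₀/q₀ = 4/1; p₀² − 19·q₀² = 16 − 19 = -3.
  k = 1: m = 4, d = 3, a = ⌊(4 + 4)/3⌋ = 2; p/q = (2·4 + 1)/(2·1 + 0) = 9/2; p² − 19·q² = 81 − 76 = 5.
  k = 2: m = 2, d = 5, a = ⌊(4 + 2)/5⌋ = 1; p/q = (1·9 + 4)/(1·2 + 1) = 13/3; p² − 19·q² = 169 − 171 = -2.
  k = 3: m = 3, d = 2, a = ⌊(4 + 3)/2⌋ = 3; p/q = (3·13 + 9)/(3·3 + 2) = 48/11; p² − 19·q² = 2304 − 2299 = 5.
  k = 4: m = 3, d = 5, a = ⌊(4 + 3)/5⌋ = 1; p/q = (1·48 + 13)/(1·11 + 3) = 61/14; p² − 19·q² = 3721 − 3724 = -3.
  k = 5: m = 2, d = 3, a = ⌊(4 + 2)/3⌋ = 2; p/q = (2·61 + 48)/(2·14 + 11) = 170/39; p² − 19·q² = 28900 − 28899 = 1.
  The first convergent with p² − 19·q² = 1 gives the fundamental solution (x₁, y₁) = (170, 39).
Step 2: Apply the recurrence (x_{n+1}, y_{n+1}) = (x₁x_n + 19y₁y_n, x₁y_n + y₁x_n) repeatedly.
  From (x_1, y_1) = (170, 39): x_2 = 170·170 + 19·39·39 = 57799; y_2 = 170·39 + 39·170 = 13260.
  From (x_2, y_2) = (57799, 13260): x_3 = 170·57799 + 19·39·13260 = 19651490; y_3 = 170·13260 + 39·57799 = 4508361.
Step 3: Verify x_3² - 19·y_3² = 386181059220100 - 386181059220099 = 1 (should be 1). ✓

(x_1, y_1) = (170, 39); (x_3, y_3) = (19651490, 4508361).


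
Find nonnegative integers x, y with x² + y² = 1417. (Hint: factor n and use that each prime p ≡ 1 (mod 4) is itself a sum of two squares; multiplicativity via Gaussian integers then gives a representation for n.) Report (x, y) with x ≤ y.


Step 1: Factor n = 1417 = 13 · 109.
Step 2: Check the mod-4 condition on each prime factor: 13 ≡ 1 (mod 4), exponent 1; 109 ≡ 1 (mod 4), exponent 1.
All primes ≡ 3 (mod 4) appear to even exponent (or don't appear), so by the two-squares theorem n IS expressible as a sum of two squares.
Step 3: Build a representation. Here n = 13 · 109 is a product of primes ≡ 1 (mod 4). Each prime p ≡ 1 (mod 4) is itself a sum of two squares; find a² by testing p − a² for a perfect square:
  13: 13 − 1² = 12, 13 − 2² = 9 = 3² ⇒ 13 = 2² + 3².
  109: 109 − 1² = 108, 109 − 2² = 105, 109 − 3² = 100 = 10² ⇒ 109 = 3² + 10².
  Combine using the Brahmagupta–Fibonacci identity (a² + b²)(c² + d²) = (ac − bd)² + (ad + bc)² = (ac + bd)² + (ad − bc)²:
  13 · 109 = 1417: from (2² + 3²)(3² + 10²), take (2·3 − 3·10, 2·10 + 3·3) = (6 − 30, 20 + 9) = (-24, 29); dropping signs (only squares matter) gives (24, 29); check 24² + 29² = 576 + 841 = 1417 ✓.
Step 4: Order so x ≤ y and verify: 24² + 29² = 576 + 841 = 1417 = n. ✓

n = 1417 = 24² + 29² (one valid representation with x ≤ y).


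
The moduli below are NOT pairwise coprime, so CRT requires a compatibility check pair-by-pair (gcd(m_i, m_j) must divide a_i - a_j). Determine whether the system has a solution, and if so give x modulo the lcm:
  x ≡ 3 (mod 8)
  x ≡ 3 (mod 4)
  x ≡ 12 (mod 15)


Moduli 8, 4, 15 are not pairwise coprime, so CRT works modulo lcm(m_i) when all pairwise compatibility conditions hold.
Pairwise compatibility: gcd(m_i, m_j) must divide a_i - a_j for every pair.
Merge one congruence at a time:
  Start: x ≡ 3 (mod 8).
  Combine with x ≡ 3 (mod 4): gcd(8, 4) = 4; 3 - 3 = 0, which IS divisible by 4, so compatible.
    Write x = 3 + 8·t and substitute into x ≡ 3 (mod 4): 8·t ≡ 3 − 3 = 0 (mod 4).
    Divide the congruence (and modulus) by g = 4: 2·t ≡ 0 (mod 1).
    Modulo 1 every t works; take t = 0.
    Then x = 3 + 8·0 = 3, valid modulo lcm(8, 4) = 8: x ≡ 3 (mod 8).
  Combine with x ≡ 12 (mod 15): gcd(8, 15) = 1; 12 - 3 = 9, which IS divisible by 1, so compatible.
    Write x = 3 + 8·t and substitute into x ≡ 12 (mod 15): 8·t ≡ 12 − 3 = 9 (mod 15).
    The inverse of 8 mod 15 is 2 (since 8·2 = 16 = 1·15 + 1), so t ≡ 2·9 = 18 ≡ 3 (mod 15).
    Then x = 3 + 8·3 = 27, valid modulo lcm(8, 15) = 120: x ≡ 27 (mod 120).
Verify: 27 mod 8 = 3, 27 mod 4 = 3, 27 mod 15 = 12.

x ≡ 27 (mod 120).


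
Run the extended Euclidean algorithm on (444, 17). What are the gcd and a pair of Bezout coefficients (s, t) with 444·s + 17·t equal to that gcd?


Euclidean algorithm on (444, 17) — divide until remainder is 0:
  444 = 26 · 17 + 2
  17 = 8 · 2 + 1
  2 = 2 · 1 + 0
gcd(444, 17) = 1.
Track Bezout coefficients alongside the remainders: start with r₀ = 444 = a·1 + b·0 (s = 1, t = 0) and r₁ = 17 = a·0 + b·1 (s = 0, t = 1); each new remainder r_{k+1} = r_{k-1} − q_k·r_k inherits s_{k+1} = s_{k-1} − q_k·s_k, t_{k+1} = t_{k-1} − q_k·t_k, so r_k = a·s_k + b·t_k at every step:
  q = 26: r = 2, s = 1 − 26·0 = 1, t = 0 − 26·1 = -26  (check: 444·1 + 17·(-26) = 2)
  q = 8: r = 1, s = 0 − 8·1 = -8, t = 1 − 8·(-26) = 209  (check: 444·(-8) + 17·209 = 1)
The row with r = 1 (the gcd) gives the Bezout coefficients s = -8, t = 209.
Result: 444 · (-8) + 17 · (209) = 1.

gcd(444, 17) = 1; s = -8, t = 209 (check: 444·(-8) + 17·209 = 1).


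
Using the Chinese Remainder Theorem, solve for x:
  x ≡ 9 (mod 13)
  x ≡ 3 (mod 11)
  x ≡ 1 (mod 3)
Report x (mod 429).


Moduli 13, 11, 3 are pairwise coprime; by CRT there is a unique solution modulo M = 13 · 11 · 3 = 429.
Solve pairwise, accumulating the modulus:
  Start with x ≡ 9 (mod 13).
  Combine with x ≡ 3 (mod 11): since gcd(13, 11) = 1, we get a unique residue mod 143.
    Write x = 9 + 13·t and substitute into x ≡ 3 (mod 11): 13·t ≡ 3 − 9 = -6 (mod 11).
    Reduce coefficients mod 11: 2·t ≡ 5 (mod 11).
    The inverse of 2 mod 11 is 6 (since 2·6 = 12 = 1·11 + 1), so t ≡ 6·5 = 30 ≡ 8 (mod 11).
    Then x = 9 + 13·8 = 113, valid modulo lcm(13, 11) = 143: x ≡ 113 (mod 143).
  Combine with x ≡ 1 (mod 3): since gcd(143, 3) = 1, we get a unique residue mod 429.
    Write x = 113 + 143·t and substitute into x ≡ 1 (mod 3): 143·t ≡ 1 − 113 = -112 (mod 3).
    Reduce coefficients mod 3: 2·t ≡ 2 (mod 3).
    The inverse of 2 mod 3 is 2 (since 2·2 = 4 = 1·3 + 1), so t ≡ 2·2 = 4 ≡ 1 (mod 3).
    Then x = 113 + 143·1 = 256, valid modulo lcm(143, 3) = 429: x ≡ 256 (mod 429).
Verify: 256 mod 13 = 9 ✓, 256 mod 11 = 3 ✓, 256 mod 3 = 1 ✓.

x ≡ 256 (mod 429).


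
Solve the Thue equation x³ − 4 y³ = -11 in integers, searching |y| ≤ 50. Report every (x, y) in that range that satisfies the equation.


The equation is x³ - 4y³ = -11. For fixed y, x³ = 4·y³ − 11, so a solution requires the RHS to be a perfect cube.
Strategy: iterate y from -50 to 50, compute RHS = 4·y³ − 11, and check whether it is a (positive or negative) perfect cube.
Check small values of y:
  y = 0: RHS = -11 is not a perfect cube.
  y = 1: RHS = -7 is not a perfect cube.
  y = -1: RHS = -15 is not a perfect cube.
  y = 2: RHS = 21 is not a perfect cube.
  y = -2: RHS = -43 is not a perfect cube.
  y = 3: RHS = 97 is not a perfect cube.
  y = -3: RHS = -119 is not a perfect cube.
Continuing the search up to |y| = 50 finds no solutions either.
No (x, y) in the scanned range satisfies the equation.

No integer solutions with |y| ≤ 50.


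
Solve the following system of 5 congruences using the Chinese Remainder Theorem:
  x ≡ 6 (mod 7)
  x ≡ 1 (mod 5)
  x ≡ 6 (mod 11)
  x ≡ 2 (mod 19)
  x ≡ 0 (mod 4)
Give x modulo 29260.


Product of moduli M = 7 · 5 · 11 · 19 · 4 = 29260.
Merge one congruence at a time:
  Start: x ≡ 6 (mod 7).
  Combine with x ≡ 1 (mod 5); new modulus lcm = 35.
    Write x = 6 + 7·t and substitute into x ≡ 1 (mod 5): 7·t ≡ 1 − 6 = -5 (mod 5).
    Reduce coefficients mod 5: 2·t ≡ 0 (mod 5).
    The inverse of 2 mod 5 is 3 (since 2·3 = 6 = 1·5 + 1), so t ≡ 3·0 = 0 ≡ 0 (mod 5).
    Then x = 6 + 7·0 = 6, valid modulo lcm(7, 5) = 35: x ≡ 6 (mod 35).
  Combine with x ≡ 6 (mod 11); new modulus lcm = 385.
    Write x = 6 + 35·t and substitute into x ≡ 6 (mod 11): 35·t ≡ 6 − 6 = 0 (mod 11).
    Reduce coefficients mod 11: 2·t ≡ 0 (mod 11).
    The inverse of 2 mod 11 is 6 (since 2·6 = 12 = 1·11 + 1), so t ≡ 6·0 = 0 ≡ 0 (mod 11).
    Then x = 6 + 35·0 = 6, valid modulo lcm(35, 11) = 385: x ≡ 6 (mod 385).
  Combine with x ≡ 2 (mod 19); new modulus lcm = 7315.
    Write x = 6 + 385·t and substitute into x ≡ 2 (mod 19): 385·t ≡ 2 − 6 = -4 (mod 19).
    Reduce coefficients mod 19: 5·t ≡ 15 (mod 19).
    The inverse of 5 mod 19 is 4 (since 5·4 = 20 = 1·19 + 1), so t ≡ 4·15 = 60 ≡ 3 (mod 19).
    Then x = 6 + 385·3 = 1161, valid modulo lcm(385, 19) = 7315: x ≡ 1161 (mod 7315).
  Combine with x ≡ 0 (mod 4); new modulus lcm = 29260.
    Write x = 1161 + 7315·t and substitute into x ≡ 0 (mod 4): 7315·t ≡ 0 − 1161 = -1161 (mod 4).
    Reduce coefficients mod 4: 3·t ≡ 3 (mod 4).
    The inverse of 3 mod 4 is 3 (since 3·3 = 9 = 2·4 + 1), so t ≡ 3·3 = 9 ≡ 1 (mod 4).
    Then x = 1161 + 7315·1 = 8476, valid modulo lcm(7315, 4) = 29260: x ≡ 8476 (mod 29260).
Verify against each original: 8476 mod 7 = 6, 8476 mod 5 = 1, 8476 mod 11 = 6, 8476 mod 19 = 2, 8476 mod 4 = 0.

x ≡ 8476 (mod 29260).
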